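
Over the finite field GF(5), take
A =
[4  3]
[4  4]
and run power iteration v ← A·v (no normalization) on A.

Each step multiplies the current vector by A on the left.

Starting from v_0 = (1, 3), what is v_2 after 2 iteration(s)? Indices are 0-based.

v_2 = (0, 1)

v_0 = (1, 3).
v_1 = A·v_0 = (3, 1).
v_2 = A·v_1 = (0, 1).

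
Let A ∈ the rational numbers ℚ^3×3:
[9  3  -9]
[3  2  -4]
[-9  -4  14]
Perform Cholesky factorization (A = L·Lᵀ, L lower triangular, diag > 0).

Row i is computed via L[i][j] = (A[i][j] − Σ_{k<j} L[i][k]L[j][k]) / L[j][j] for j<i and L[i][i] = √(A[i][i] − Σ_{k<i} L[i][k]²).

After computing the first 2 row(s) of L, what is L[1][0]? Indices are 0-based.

Step 1: L[0][0] = √(9) = 3.
  L[1][0] = (3) / L[0][0] = 1.
Step 2: L[1][1] = √(1) = 1.

L[1][0] = 1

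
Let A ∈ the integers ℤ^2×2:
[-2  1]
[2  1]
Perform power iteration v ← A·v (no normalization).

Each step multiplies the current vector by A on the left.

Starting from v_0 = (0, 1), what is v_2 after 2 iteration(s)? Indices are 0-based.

v_2 = (-1, 3)

v_0 = (0, 1).
v_1 = A·v_0 = (1, 1).
v_2 = A·v_1 = (-1, 3).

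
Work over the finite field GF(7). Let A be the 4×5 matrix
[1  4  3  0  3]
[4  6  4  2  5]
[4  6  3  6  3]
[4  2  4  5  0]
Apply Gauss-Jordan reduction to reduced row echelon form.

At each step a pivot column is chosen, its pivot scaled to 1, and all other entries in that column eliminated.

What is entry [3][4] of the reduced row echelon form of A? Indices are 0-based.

step 1: normalize row 0 (÷1) = (1, 4, 3, 0, 3)
  row 1: subtract 4×row0 = (0, 4, 6, 2, 0)
  row 2: subtract 4×row0 = (0, 4, 5, 6, 5)
  row 3: subtract 4×row0 = (0, 0, 6, 5, 2)
step 2: normalize row 1 (÷4) = (0, 1, 5, 4, 0)
  row 0: subtract 4×row1 = (1, 0, 4, 5, 3)
  row 2: subtract 4×row1 = (0, 0, 6, 4, 5)
step 3: normalize row 2 (÷6) = (0, 0, 1, 3, 2)
  row 0: subtract 4×row2 = (1, 0, 0, 0, 2)
  row 1: subtract 5×row2 = (0, 1, 0, 3, 4)
  row 3: subtract 6×row2 = (0, 0, 0, 1, 4)
step 4: normalize row 3 (÷1) = (0, 0, 0, 1, 4)
  row 1: subtract 3×row3 = (0, 1, 0, 0, 6)
  row 2: subtract 3×row3 = (0, 0, 1, 0, 4)

M[3][4] = 4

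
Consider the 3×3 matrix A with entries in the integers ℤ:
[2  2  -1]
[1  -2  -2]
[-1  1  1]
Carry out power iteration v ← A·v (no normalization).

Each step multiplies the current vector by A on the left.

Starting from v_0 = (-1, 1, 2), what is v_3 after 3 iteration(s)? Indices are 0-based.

v_3 = (-35, -28, 25)

v_0 = (-1, 1, 2).
v_1 = A·v_0 = (-2, -7, 4).
v_2 = A·v_1 = (-22, 4, -1).
v_3 = A·v_2 = (-35, -28, 25).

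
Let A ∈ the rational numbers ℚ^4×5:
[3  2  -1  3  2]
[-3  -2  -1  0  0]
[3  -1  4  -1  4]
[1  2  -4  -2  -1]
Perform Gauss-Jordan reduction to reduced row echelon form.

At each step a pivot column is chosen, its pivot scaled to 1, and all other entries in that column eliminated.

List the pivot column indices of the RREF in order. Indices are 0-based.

[1] R0 /= 3  ⇒  (1, 2/3, -1/3, 1, 2/3)
     R1 -= -3·R0  ⇒  (0, 0, -2, 3, 2)
     R2 -= 3·R0  ⇒  (0, -3, 5, -4, 2)
     R3 -= 1·R0  ⇒  (0, 4/3, -11/3, -3, -5/3)
[2] R1 <-> R2
[2] R1 /= -3  ⇒  (0, 1, -5/3, 4/3, -2/3)
     R0 -= 2/3·R1  ⇒  (1, 0, 7/9, 1/9, 10/9)
     R3 -= 4/3·R1  ⇒  (0, 0, -13/9, -43/9, -7/9)
[3] R2 /= -2  ⇒  (0, 0, 1, -3/2, -1)
     R0 -= 7/9·R2  ⇒  (1, 0, 0, 23/18, 17/9)
     R1 -= -5/3·R2  ⇒  (0, 1, 0, -7/6, -7/3)
     R3 -= -13/9·R2  ⇒  (0, 0, 0, -125/18, -20/9)
[4] R3 /= -125/18  ⇒  (0, 0, 0, 1, 8/25)
     R0 -= 23/18·R3  ⇒  (1, 0, 0, 0, 37/25)
     R1 -= -7/6·R3  ⇒  (0, 1, 0, 0, -49/25)
     R2 -= -3/2·R3  ⇒  (0, 0, 1, 0, -13/25)

pivot columns: 0, 1, 2, 3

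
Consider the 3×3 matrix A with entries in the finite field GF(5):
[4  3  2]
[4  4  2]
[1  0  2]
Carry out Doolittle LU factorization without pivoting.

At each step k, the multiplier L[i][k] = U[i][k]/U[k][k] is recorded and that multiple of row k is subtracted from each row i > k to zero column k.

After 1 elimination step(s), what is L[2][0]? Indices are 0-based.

L[2][0] = 4

[col 0] pivot 4
  R1 -= 1*R0 → (0, 1, 0)  (L[1][0] := 1)
  R2 -= 4*R0 → (0, 3, 4)  (L[2][0] := 4)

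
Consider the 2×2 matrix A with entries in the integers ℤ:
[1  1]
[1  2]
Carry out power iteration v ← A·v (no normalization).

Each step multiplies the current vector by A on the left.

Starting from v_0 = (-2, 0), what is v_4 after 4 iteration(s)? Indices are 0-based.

v_0 = (-2, 0).
v_1 = A·v_0 = (-2, -2).
v_2 = A·v_1 = (-4, -6).
v_3 = A·v_2 = (-10, -16).
v_4 = A·v_3 = (-26, -42).

v_4 = (-26, -42)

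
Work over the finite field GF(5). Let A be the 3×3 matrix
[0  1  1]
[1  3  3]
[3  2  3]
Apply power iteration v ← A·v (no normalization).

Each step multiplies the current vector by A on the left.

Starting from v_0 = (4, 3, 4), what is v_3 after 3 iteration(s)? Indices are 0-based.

v_3 = (3, 4, 2)

v_0 = (4, 3, 4).
v_1 = A·v_0 = (2, 0, 0).
v_2 = A·v_1 = (0, 2, 1).
v_3 = A·v_2 = (3, 4, 2).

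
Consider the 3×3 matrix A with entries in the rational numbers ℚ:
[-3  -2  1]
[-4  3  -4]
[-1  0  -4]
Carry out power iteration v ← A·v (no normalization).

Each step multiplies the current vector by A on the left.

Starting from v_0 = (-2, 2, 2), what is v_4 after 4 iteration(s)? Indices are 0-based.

v_4 = (-460, 322, 142)

v_0 = (-2, 2, 2).
v_1 = A·v_0 = (4, 6, -6).
v_2 = A·v_1 = (-30, 26, 20).
v_3 = A·v_2 = (58, 118, -50).
v_4 = A·v_3 = (-460, 322, 142).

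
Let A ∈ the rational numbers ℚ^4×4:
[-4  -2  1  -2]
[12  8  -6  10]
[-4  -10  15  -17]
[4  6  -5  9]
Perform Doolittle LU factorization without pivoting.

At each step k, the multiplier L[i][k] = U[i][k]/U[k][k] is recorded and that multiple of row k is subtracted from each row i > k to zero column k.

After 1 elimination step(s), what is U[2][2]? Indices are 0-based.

U[2][2] = 14

[col 0] pivot -4
  R1 -= -3*R0 → (0, 2, -3, 4)  (L[1][0] := -3)
  R2 -= 1*R0 → (0, -8, 14, -15)  (L[2][0] := 1)
  R3 -= -1*R0 → (0, 4, -4, 7)  (L[3][0] := -1)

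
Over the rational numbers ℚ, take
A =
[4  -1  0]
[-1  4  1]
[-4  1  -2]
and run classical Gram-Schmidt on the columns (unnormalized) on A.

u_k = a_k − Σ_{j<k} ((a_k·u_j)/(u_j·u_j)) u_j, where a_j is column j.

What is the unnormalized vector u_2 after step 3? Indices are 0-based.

u_2 = (-1, 0, -1)

Step 1: u_0 = a_0 = (4, -1, -4).
Step 2: u_1 = a_1 − (-4/11)·u_0 = (5/11, 40/11, -5/11).
Step 3: u_2 = a_2 − (7/33)·u_0 − (1/3)·u_1 = (-1, 0, -1).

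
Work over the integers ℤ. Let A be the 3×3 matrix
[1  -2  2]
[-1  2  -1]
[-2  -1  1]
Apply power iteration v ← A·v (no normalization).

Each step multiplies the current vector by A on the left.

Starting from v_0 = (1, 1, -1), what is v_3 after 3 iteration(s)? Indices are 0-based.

v_3 = (-37, 37, 19)

v_0 = (1, 1, -1).
v_1 = A·v_0 = (-3, 2, -4).
v_2 = A·v_1 = (-15, 11, 0).
v_3 = A·v_2 = (-37, 37, 19).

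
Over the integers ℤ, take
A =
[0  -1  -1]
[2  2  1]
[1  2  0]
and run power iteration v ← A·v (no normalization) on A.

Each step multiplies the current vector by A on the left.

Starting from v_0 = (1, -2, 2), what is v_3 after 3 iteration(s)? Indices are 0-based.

v_0 = (1, -2, 2).
v_1 = A·v_0 = (0, 0, -3).
v_2 = A·v_1 = (3, -3, 0).
v_3 = A·v_2 = (3, 0, -3).

v_3 = (3, 0, -3)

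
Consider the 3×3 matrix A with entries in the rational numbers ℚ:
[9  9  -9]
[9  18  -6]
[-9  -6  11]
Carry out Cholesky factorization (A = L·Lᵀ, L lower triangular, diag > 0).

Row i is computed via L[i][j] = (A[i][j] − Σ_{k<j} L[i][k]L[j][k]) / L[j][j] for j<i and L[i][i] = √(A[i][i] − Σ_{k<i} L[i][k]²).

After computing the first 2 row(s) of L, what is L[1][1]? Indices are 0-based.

L[1][1] = 3

Step 1: L[0][0] = √(9) = 3.
  L[1][0] = (9) / L[0][0] = 3.
Step 2: L[1][1] = √(9) = 3.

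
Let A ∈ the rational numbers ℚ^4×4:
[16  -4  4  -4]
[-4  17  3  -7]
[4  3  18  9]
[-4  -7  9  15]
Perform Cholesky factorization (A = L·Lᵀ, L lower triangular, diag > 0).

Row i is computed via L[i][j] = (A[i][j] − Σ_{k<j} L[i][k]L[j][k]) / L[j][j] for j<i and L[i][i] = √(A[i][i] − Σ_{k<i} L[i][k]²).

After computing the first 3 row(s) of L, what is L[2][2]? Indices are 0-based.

L[2][2] = 4

Step 1: L[0][0] = √(16) = 4.
  L[1][0] = (-4) / L[0][0] = -1.
Step 2: L[1][1] = √(16) = 4.
  L[2][0] = (4) / L[0][0] = 1.
  L[2][1] = (4) / L[1][1] = 1.
Step 3: L[2][2] = √(16) = 4.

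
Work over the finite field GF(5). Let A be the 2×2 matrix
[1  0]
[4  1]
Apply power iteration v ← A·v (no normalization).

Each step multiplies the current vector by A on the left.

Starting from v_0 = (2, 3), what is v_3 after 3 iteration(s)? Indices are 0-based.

v_3 = (2, 2)

v_0 = (2, 3).
v_1 = A·v_0 = (2, 1).
v_2 = A·v_1 = (2, 4).
v_3 = A·v_2 = (2, 2).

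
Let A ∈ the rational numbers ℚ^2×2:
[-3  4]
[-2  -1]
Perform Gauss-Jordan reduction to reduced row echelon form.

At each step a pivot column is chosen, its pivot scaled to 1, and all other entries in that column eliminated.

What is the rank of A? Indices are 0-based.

pivot(0,0)=-3: scale R0 → (1, -4/3)
  clear (1,0): R1 −= (-2)R0 → (0, -11/3)
pivot(1,1)=-11/3: scale R1 → (0, 1)
  clear (0,1): R0 −= (-4/3)R1 → (1, 0)

rank = 2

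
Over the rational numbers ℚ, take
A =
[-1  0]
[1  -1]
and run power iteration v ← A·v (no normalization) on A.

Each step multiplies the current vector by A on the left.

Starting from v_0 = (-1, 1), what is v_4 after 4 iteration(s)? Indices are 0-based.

v_0 = (-1, 1).
v_1 = A·v_0 = (1, -2).
v_2 = A·v_1 = (-1, 3).
v_3 = A·v_2 = (1, -4).
v_4 = A·v_3 = (-1, 5).

v_4 = (-1, 5)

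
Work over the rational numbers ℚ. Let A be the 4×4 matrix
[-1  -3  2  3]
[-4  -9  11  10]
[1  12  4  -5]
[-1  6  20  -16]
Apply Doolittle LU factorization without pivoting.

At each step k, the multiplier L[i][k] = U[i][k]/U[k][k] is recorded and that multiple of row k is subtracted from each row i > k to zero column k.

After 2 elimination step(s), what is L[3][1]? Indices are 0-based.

L[3][1] = 3

[col 0] pivot -1
  R1 -= 4*R0 → (0, 3, 3, -2)  (L[1][0] := 4)
  R2 -= -1*R0 → (0, 9, 6, -2)  (L[2][0] := -1)
  R3 -= 1*R0 → (0, 9, 18, -19)  (L[3][0] := 1)
[col 1] pivot 3
  R2 -= 3*R1 → (0, 0, -3, 4)  (L[2][1] := 3)
  R3 -= 3*R1 → (0, 0, 9, -13)  (L[3][1] := 3)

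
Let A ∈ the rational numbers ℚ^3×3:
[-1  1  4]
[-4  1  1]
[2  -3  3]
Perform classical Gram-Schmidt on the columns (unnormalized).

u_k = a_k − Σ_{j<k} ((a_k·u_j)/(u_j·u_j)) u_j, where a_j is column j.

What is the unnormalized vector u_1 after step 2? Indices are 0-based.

u_1 = (10/21, -23/21, -41/21)

Step 1: u_0 = a_0 = (-1, -4, 2).
Step 2: u_1 = a_1 − (-11/21)·u_0 = (10/21, -23/21, -41/21).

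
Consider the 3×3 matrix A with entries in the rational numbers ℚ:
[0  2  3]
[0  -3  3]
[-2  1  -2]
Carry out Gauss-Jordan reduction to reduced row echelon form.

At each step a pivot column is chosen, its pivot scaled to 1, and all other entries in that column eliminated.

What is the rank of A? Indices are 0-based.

rank = 3

step 1: exchange rows 0,2
step 1: normalize row 0 (÷-2) = (1, -1/2, 1)
step 2: normalize row 1 (÷-3) = (0, 1, -1)
  row 0: subtract -1/2×row1 = (1, 0, 1/2)
  row 2: subtract 2×row1 = (0, 0, 5)
step 3: normalize row 2 (÷5) = (0, 0, 1)
  row 0: subtract 1/2×row2 = (1, 0, 0)
  row 1: subtract -1×row2 = (0, 1, 0)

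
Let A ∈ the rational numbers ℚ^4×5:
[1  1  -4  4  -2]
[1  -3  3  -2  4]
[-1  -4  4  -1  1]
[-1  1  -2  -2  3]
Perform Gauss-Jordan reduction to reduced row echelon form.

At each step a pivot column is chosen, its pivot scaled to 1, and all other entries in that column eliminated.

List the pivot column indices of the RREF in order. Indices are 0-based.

pivot columns: 0, 1, 2, 3

pivot(0,0)=1: scale R0 → (1, 1, -4, 4, -2)
  clear (1,0): R1 −= (1)R0 → (0, -4, 7, -6, 6)
  clear (2,0): R2 −= (-1)R0 → (0, -3, 0, 3, -1)
  clear (3,0): R3 −= (-1)R0 → (0, 2, -6, 2, 1)
pivot(1,1)=-4: scale R1 → (0, 1, -7/4, 3/2, -3/2)
  clear (0,1): R0 −= (1)R1 → (1, 0, -9/4, 5/2, -1/2)
  clear (2,1): R2 −= (-3)R1 → (0, 0, -21/4, 15/2, -11/2)
  clear (3,1): R3 −= (2)R1 → (0, 0, -5/2, -1, 4)
pivot(2,2)=-21/4: scale R2 → (0, 0, 1, -10/7, 22/21)
  clear (0,2): R0 −= (-9/4)R2 → (1, 0, 0, -5/7, 13/7)
  clear (1,2): R1 −= (-7/4)R2 → (0, 1, 0, -1, 1/3)
  clear (3,2): R3 −= (-5/2)R2 → (0, 0, 0, -32/7, 139/21)
pivot(3,3)=-32/7: scale R3 → (0, 0, 0, 1, -139/96)
  clear (0,3): R0 −= (-5/7)R3 → (1, 0, 0, 0, 79/96)
  clear (1,3): R1 −= (-1)R3 → (0, 1, 0, 0, -107/96)
  clear (2,3): R2 −= (-10/7)R3 → (0, 0, 1, 0, -49/48)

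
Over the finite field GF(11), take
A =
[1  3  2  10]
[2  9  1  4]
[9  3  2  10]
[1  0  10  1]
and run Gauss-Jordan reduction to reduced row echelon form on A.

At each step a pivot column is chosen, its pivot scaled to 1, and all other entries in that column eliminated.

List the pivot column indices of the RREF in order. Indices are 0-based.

step 1: normalize row 0 (÷1) = (1, 3, 2, 10)
  row 1: subtract 2×row0 = (0, 3, 8, 6)
  row 2: subtract 9×row0 = (0, 9, 6, 8)
  row 3: subtract 1×row0 = (0, 8, 8, 2)
step 2: normalize row 1 (÷3) = (0, 1, 10, 2)
  row 0: subtract 3×row1 = (1, 0, 5, 4)
  row 2: subtract 9×row1 = (0, 0, 4, 1)
  row 3: subtract 8×row1 = (0, 0, 5, 8)
step 3: normalize row 2 (÷4) = (0, 0, 1, 3)
  row 0: subtract 5×row2 = (1, 0, 0, 0)
  row 1: subtract 10×row2 = (0, 1, 0, 5)
  row 3: subtract 5×row2 = (0, 0, 0, 4)
step 4: normalize row 3 (÷4) = (0, 0, 0, 1)
  row 1: subtract 5×row3 = (0, 1, 0, 0)
  row 2: subtract 3×row3 = (0, 0, 1, 0)

pivot columns: 0, 1, 2, 3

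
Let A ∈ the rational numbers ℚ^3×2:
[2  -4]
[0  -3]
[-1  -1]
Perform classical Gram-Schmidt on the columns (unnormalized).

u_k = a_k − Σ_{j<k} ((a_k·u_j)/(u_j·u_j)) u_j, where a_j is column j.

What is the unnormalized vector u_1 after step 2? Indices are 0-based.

u_1 = (-6/5, -3, -12/5)

Step 1: u_0 = a_0 = (2, 0, -1).
Step 2: u_1 = a_1 − (-7/5)·u_0 = (-6/5, -3, -12/5).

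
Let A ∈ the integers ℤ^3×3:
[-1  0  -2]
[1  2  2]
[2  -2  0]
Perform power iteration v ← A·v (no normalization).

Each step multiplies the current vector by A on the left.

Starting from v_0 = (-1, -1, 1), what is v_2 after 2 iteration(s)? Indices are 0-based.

v_2 = (1, -3, 0)

v_0 = (-1, -1, 1).
v_1 = A·v_0 = (-1, -1, 0).
v_2 = A·v_1 = (1, -3, 0).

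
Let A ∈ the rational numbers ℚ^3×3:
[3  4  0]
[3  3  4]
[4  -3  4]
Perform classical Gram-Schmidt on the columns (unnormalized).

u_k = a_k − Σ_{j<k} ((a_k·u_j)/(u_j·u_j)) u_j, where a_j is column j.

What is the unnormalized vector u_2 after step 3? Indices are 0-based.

u_2 = (-1848/1075, 88/43, -264/1075)

Step 1: u_0 = a_0 = (3, 3, 4).
Step 2: u_1 = a_1 − (9/34)·u_0 = (109/34, 75/34, -69/17).
Step 3: u_2 = a_2 − (14/17)·u_0 − (-252/1075)·u_1 = (-1848/1075, 88/43, -264/1075).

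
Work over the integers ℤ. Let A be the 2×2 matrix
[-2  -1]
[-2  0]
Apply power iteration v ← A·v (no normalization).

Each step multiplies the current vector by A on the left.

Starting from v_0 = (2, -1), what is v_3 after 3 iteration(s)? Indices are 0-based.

v_3 = (-26, -20)

v_0 = (2, -1).
v_1 = A·v_0 = (-3, -4).
v_2 = A·v_1 = (10, 6).
v_3 = A·v_2 = (-26, -20).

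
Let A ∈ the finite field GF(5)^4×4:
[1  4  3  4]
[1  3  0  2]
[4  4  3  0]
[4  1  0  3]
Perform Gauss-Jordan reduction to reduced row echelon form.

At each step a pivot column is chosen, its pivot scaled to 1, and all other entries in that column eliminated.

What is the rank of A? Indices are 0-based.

rank = 3

step 1: normalize row 0 (÷1) = (1, 4, 3, 4)
  row 1: subtract 1×row0 = (0, 4, 2, 3)
  row 2: subtract 4×row0 = (0, 3, 1, 4)
  row 3: subtract 4×row0 = (0, 0, 3, 2)
step 2: normalize row 1 (÷4) = (0, 1, 3, 2)
  row 0: subtract 4×row1 = (1, 0, 1, 1)
  row 2: subtract 3×row1 = (0, 0, 2, 3)
step 3: normalize row 2 (÷2) = (0, 0, 1, 4)
  row 0: subtract 1×row2 = (1, 0, 0, 2)
  row 1: subtract 3×row2 = (0, 1, 0, 0)
  row 3: subtract 3×row2 = (0, 0, 0, 0)
skip col 3 (zero from row 3)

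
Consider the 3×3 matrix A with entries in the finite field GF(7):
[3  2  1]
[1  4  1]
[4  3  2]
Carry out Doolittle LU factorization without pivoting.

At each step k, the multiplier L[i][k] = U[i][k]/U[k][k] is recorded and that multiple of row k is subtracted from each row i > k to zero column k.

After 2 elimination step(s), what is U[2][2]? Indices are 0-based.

Step 1: pivot at (0,0) is 3.
  row1 ← row1 − (5)·row0  ⇒  L[1][0]=5, U row1=(0, 1, 3)
  row2 ← row2 − (6)·row0  ⇒  L[2][0]=6, U row2=(0, 5, 3)
Step 2: pivot at (1,1) is 1.
  row2 ← row2 − (5)·row1  ⇒  L[2][1]=5, U row2=(0, 0, 2)

U[2][2] = 2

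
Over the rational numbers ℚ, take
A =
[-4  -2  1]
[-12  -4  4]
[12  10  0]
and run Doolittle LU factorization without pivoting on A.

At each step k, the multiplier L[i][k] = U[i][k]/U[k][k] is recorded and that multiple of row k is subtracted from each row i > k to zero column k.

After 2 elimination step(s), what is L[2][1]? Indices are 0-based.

L[2][1] = 2

[col 0] pivot -4
  R1 -= 3*R0 → (0, 2, 1)  (L[1][0] := 3)
  R2 -= -3*R0 → (0, 4, 3)  (L[2][0] := -3)
[col 1] pivot 2
  R2 -= 2*R1 → (0, 0, 1)  (L[2][1] := 2)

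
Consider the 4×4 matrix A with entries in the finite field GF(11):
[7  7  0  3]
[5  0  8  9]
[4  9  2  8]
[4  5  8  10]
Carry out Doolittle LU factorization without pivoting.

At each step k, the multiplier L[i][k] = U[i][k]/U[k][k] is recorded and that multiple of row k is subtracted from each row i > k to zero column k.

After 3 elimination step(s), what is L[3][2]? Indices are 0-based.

k=0: U[0][0]=7
  eliminate (1,0): mult=7, new row 1: (0, 6, 8, 10); set L[1][0]=7
  eliminate (2,0): mult=10, new row 2: (0, 5, 2, 0); set L[2][0]=10
  eliminate (3,0): mult=10, new row 3: (0, 1, 8, 2); set L[3][0]=10
k=1: U[1][1]=6
  eliminate (2,1): mult=10, new row 2: (0, 0, 10, 10); set L[2][1]=10
  eliminate (3,1): mult=2, new row 3: (0, 0, 3, 4); set L[3][1]=2
k=2: U[2][2]=10
  eliminate (3,2): mult=8, new row 3: (0, 0, 0, 1); set L[3][2]=8

L[3][2] = 8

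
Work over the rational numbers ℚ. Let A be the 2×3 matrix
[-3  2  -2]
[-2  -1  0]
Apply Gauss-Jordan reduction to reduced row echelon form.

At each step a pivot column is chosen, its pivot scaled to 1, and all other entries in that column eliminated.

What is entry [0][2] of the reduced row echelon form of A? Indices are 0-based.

M[0][2] = 2/7

[1] R0 /= -3  ⇒  (1, -2/3, 2/3)
     R1 -= -2·R0  ⇒  (0, -7/3, 4/3)
[2] R1 /= -7/3  ⇒  (0, 1, -4/7)
     R0 -= -2/3·R1  ⇒  (1, 0, 2/7)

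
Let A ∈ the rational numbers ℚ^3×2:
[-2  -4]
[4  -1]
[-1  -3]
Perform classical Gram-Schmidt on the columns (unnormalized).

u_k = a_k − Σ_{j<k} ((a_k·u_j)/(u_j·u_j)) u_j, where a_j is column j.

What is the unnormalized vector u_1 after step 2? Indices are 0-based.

u_1 = (-10/3, -7/3, -8/3)

Step 1: u_0 = a_0 = (-2, 4, -1).
Step 2: u_1 = a_1 − (1/3)·u_0 = (-10/3, -7/3, -8/3).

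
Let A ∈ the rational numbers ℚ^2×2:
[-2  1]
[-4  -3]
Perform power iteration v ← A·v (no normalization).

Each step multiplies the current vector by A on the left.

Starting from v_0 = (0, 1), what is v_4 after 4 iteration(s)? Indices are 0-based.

v_0 = (0, 1).
v_1 = A·v_0 = (1, -3).
v_2 = A·v_1 = (-5, 5).
v_3 = A·v_2 = (15, 5).
v_4 = A·v_3 = (-25, -75).

v_4 = (-25, -75)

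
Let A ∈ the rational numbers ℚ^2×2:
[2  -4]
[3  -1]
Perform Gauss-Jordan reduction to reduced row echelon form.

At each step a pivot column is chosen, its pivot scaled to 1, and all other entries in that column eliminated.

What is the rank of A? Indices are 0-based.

[1] R0 /= 2  ⇒  (1, -2)
     R1 -= 3·R0  ⇒  (0, 5)
[2] R1 /= 5  ⇒  (0, 1)
     R0 -= -2·R1  ⇒  (1, 0)

rank = 2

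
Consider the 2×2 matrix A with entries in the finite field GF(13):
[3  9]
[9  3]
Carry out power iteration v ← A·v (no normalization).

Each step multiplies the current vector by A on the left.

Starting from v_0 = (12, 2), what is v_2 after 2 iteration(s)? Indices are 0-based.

v_0 = (12, 2).
v_1 = A·v_0 = (2, 10).
v_2 = A·v_1 = (5, 9).

v_2 = (5, 9)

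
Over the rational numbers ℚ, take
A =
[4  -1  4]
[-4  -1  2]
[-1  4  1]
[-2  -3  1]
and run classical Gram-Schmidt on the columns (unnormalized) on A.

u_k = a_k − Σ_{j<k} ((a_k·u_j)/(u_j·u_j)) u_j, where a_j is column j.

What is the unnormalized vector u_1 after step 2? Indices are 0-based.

Step 1: u_0 = a_0 = (4, -4, -1, -2).
Step 2: u_1 = a_1 − (2/37)·u_0 = (-45/37, -29/37, 150/37, -107/37).

u_1 = (-45/37, -29/37, 150/37, -107/37)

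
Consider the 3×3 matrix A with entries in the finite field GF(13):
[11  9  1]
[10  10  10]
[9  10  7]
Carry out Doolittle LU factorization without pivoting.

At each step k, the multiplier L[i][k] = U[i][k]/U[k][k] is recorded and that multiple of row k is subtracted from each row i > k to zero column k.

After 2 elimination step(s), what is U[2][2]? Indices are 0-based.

Step 1: pivot at (0,0) is 11.
  row1 ← row1 − (8)·row0  ⇒  L[1][0]=8, U row1=(0, 3, 2)
  row2 ← row2 − (2)·row0  ⇒  L[2][0]=2, U row2=(0, 5, 5)
Step 2: pivot at (1,1) is 3.
  row2 ← row2 − (6)·row1  ⇒  L[2][1]=6, U row2=(0, 0, 6)

U[2][2] = 6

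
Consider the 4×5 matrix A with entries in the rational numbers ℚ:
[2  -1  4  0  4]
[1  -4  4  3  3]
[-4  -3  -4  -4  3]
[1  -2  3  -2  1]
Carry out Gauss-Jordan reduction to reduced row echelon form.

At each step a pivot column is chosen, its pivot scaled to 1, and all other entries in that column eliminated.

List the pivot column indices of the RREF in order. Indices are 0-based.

pivot columns: 0, 1, 2, 3

[1] R0 /= 2  ⇒  (1, -1/2, 2, 0, 2)
     R1 -= 1·R0  ⇒  (0, -7/2, 2, 3, 1)
     R2 -= -4·R0  ⇒  (0, -5, 4, -4, 11)
     R3 -= 1·R0  ⇒  (0, -3/2, 1, -2, -1)
[2] R1 /= -7/2  ⇒  (0, 1, -4/7, -6/7, -2/7)
     R0 -= -1/2·R1  ⇒  (1, 0, 12/7, -3/7, 13/7)
     R2 -= -5·R1  ⇒  (0, 0, 8/7, -58/7, 67/7)
     R3 -= -3/2·R1  ⇒  (0, 0, 1/7, -23/7, -10/7)
[3] R2 /= 8/7  ⇒  (0, 0, 1, -29/4, 67/8)
     R0 -= 12/7·R2  ⇒  (1, 0, 0, 12, -25/2)
     R1 -= -4/7·R2  ⇒  (0, 1, 0, -5, 9/2)
     R3 -= 1/7·R2  ⇒  (0, 0, 0, -9/4, -21/8)
[4] R3 /= -9/4  ⇒  (0, 0, 0, 1, 7/6)
     R0 -= 12·R3  ⇒  (1, 0, 0, 0, -53/2)
     R1 -= -5·R3  ⇒  (0, 1, 0, 0, 31/3)
     R2 -= -29/4·R3  ⇒  (0, 0, 1, 0, 101/6)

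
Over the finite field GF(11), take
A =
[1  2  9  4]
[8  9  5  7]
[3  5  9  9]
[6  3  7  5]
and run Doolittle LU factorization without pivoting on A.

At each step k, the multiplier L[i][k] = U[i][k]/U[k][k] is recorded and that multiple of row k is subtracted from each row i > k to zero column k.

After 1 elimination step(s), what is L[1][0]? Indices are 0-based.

L[1][0] = 8

k=0: U[0][0]=1
  eliminate (1,0): mult=8, new row 1: (0, 4, 10, 8); set L[1][0]=8
  eliminate (2,0): mult=3, new row 2: (0, 10, 4, 8); set L[2][0]=3
  eliminate (3,0): mult=6, new row 3: (0, 2, 8, 3); set L[3][0]=6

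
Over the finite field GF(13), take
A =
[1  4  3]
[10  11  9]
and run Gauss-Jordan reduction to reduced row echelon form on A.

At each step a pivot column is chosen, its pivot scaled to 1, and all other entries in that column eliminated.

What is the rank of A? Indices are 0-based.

pivot(0,0)=1: scale R0 → (1, 4, 3)
  clear (1,0): R1 −= (10)R0 → (0, 10, 5)
pivot(1,1)=10: scale R1 → (0, 1, 7)
  clear (0,1): R0 −= (4)R1 → (1, 0, 1)

rank = 2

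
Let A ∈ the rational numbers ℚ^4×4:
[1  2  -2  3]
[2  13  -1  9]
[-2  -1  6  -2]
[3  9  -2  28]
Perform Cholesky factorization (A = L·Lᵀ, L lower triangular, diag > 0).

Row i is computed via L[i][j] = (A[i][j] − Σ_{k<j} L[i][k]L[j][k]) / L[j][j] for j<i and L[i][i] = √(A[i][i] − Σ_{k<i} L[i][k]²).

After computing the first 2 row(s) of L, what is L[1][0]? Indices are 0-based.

Step 1: L[0][0] = √(1) = 1.
  L[1][0] = (2) / L[0][0] = 2.
Step 2: L[1][1] = √(9) = 3.

L[1][0] = 2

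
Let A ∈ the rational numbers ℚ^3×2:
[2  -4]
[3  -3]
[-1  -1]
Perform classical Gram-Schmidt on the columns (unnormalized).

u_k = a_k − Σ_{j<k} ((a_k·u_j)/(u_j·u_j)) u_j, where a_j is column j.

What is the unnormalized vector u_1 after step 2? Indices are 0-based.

Step 1: u_0 = a_0 = (2, 3, -1).
Step 2: u_1 = a_1 − (-8/7)·u_0 = (-12/7, 3/7, -15/7).

u_1 = (-12/7, 3/7, -15/7)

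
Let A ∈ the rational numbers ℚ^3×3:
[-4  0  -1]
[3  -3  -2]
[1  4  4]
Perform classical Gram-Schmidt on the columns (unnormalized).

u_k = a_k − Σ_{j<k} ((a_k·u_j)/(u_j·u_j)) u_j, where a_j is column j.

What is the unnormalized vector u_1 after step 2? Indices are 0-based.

u_1 = (-10/13, -63/26, 109/26)

Step 1: u_0 = a_0 = (-4, 3, 1).
Step 2: u_1 = a_1 − (-5/26)·u_0 = (-10/13, -63/26, 109/26).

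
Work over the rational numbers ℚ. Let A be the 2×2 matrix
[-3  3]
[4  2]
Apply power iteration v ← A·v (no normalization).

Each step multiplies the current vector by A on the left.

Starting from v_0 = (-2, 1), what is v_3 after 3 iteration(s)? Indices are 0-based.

v_3 = (207, -132)

v_0 = (-2, 1).
v_1 = A·v_0 = (9, -6).
v_2 = A·v_1 = (-45, 24).
v_3 = A·v_2 = (207, -132).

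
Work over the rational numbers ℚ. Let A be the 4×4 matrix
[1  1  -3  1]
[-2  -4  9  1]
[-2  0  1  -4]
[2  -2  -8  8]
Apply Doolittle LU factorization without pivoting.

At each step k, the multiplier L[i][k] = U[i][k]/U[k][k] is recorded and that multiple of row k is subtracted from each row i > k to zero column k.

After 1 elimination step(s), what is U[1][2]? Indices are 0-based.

U[1][2] = 3

Step 1: pivot at (0,0) is 1.
  row1 ← row1 − (-2)·row0  ⇒  L[1][0]=-2, U row1=(0, -2, 3, 3)
  row2 ← row2 − (-2)·row0  ⇒  L[2][0]=-2, U row2=(0, 2, -5, -2)
  row3 ← row3 − (2)·row0  ⇒  L[3][0]=2, U row3=(0, -4, -2, 6)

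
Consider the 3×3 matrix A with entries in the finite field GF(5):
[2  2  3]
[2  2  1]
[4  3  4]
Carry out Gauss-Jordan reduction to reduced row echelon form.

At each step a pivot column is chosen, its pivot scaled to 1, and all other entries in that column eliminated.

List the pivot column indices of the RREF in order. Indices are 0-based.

step 1: normalize row 0 (÷2) = (1, 1, 4)
  row 1: subtract 2×row0 = (0, 0, 3)
  row 2: subtract 4×row0 = (0, 4, 3)
step 2: exchange rows 1,2
step 2: normalize row 1 (÷4) = (0, 1, 2)
  row 0: subtract 1×row1 = (1, 0, 2)
step 3: normalize row 2 (÷3) = (0, 0, 1)
  row 0: subtract 2×row2 = (1, 0, 0)
  row 1: subtract 2×row2 = (0, 1, 0)

pivot columns: 0, 1, 2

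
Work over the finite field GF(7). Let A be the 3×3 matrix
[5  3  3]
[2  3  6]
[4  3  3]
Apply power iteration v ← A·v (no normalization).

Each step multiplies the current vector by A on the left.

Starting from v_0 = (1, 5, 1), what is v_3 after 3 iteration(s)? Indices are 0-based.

v_3 = (5, 6, 0)

v_0 = (1, 5, 1).
v_1 = A·v_0 = (2, 2, 1).
v_2 = A·v_1 = (5, 2, 3).
v_3 = A·v_2 = (5, 6, 0).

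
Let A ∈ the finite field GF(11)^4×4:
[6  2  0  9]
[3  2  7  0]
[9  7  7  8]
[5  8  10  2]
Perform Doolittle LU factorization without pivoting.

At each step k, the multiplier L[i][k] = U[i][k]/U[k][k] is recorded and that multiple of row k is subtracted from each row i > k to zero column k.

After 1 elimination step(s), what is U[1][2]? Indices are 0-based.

Step 1: pivot at (0,0) is 6.
  row1 ← row1 − (6)·row0  ⇒  L[1][0]=6, U row1=(0, 1, 7, 1)
  row2 ← row2 − (7)·row0  ⇒  L[2][0]=7, U row2=(0, 4, 7, 0)
  row3 ← row3 − (10)·row0  ⇒  L[3][0]=10, U row3=(0, 10, 10, 0)

U[1][2] = 7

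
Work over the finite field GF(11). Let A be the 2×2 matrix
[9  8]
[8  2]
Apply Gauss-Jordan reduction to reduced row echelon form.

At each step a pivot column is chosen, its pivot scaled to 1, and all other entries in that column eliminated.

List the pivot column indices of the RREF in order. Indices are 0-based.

pivot columns: 0, 1

step 1: normalize row 0 (÷9) = (1, 7)
  row 1: subtract 8×row0 = (0, 1)
step 2: normalize row 1 (÷1) = (0, 1)
  row 0: subtract 7×row1 = (1, 0)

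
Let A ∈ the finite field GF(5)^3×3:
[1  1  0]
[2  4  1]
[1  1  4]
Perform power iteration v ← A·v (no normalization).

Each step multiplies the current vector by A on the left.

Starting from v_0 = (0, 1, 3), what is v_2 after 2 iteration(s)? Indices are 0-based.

v_2 = (3, 3, 0)

v_0 = (0, 1, 3).
v_1 = A·v_0 = (1, 2, 3).
v_2 = A·v_1 = (3, 3, 0).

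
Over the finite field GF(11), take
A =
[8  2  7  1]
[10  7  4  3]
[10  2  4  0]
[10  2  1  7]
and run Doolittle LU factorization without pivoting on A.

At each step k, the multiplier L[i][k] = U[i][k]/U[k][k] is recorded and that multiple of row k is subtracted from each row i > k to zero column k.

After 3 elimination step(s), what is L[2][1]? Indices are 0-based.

L[2][1] = 6

Step 1: pivot at (0,0) is 8.
  row1 ← row1 − (4)·row0  ⇒  L[1][0]=4, U row1=(0, 10, 9, 10)
  row2 ← row2 − (4)·row0  ⇒  L[2][0]=4, U row2=(0, 5, 9, 7)
  row3 ← row3 − (4)·row0  ⇒  L[3][0]=4, U row3=(0, 5, 6, 3)
Step 2: pivot at (1,1) is 10.
  row2 ← row2 − (6)·row1  ⇒  L[2][1]=6, U row2=(0, 0, 10, 2)
  row3 ← row3 − (6)·row1  ⇒  L[3][1]=6, U row3=(0, 0, 7, 9)
Step 3: pivot at (2,2) is 10.
  row3 ← row3 − (4)·row2  ⇒  L[3][2]=4, U row3=(0, 0, 0, 1)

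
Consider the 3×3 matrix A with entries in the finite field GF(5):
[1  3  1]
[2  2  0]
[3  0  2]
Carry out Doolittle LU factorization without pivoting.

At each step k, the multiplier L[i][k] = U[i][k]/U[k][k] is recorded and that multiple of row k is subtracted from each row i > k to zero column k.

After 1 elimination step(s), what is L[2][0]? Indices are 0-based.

L[2][0] = 3

Step 1: pivot at (0,0) is 1.
  row1 ← row1 − (2)·row0  ⇒  L[1][0]=2, U row1=(0, 1, 3)
  row2 ← row2 − (3)·row0  ⇒  L[2][0]=3, U row2=(0, 1, 4)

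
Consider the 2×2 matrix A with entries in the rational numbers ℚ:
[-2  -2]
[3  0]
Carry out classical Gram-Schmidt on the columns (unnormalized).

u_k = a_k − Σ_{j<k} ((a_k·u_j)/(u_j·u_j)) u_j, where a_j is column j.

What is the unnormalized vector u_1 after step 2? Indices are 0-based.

Step 1: u_0 = a_0 = (-2, 3).
Step 2: u_1 = a_1 − (4/13)·u_0 = (-18/13, -12/13).

u_1 = (-18/13, -12/13)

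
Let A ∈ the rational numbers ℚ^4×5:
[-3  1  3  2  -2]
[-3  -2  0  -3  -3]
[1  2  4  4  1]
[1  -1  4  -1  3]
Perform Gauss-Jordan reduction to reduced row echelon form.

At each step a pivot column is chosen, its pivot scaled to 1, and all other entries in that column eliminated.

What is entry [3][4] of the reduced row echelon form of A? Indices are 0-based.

pivot(0,0)=-3: scale R0 → (1, -1/3, -1, -2/3, 2/3)
  clear (1,0): R1 −= (-3)R0 → (0, -3, -3, -5, -1)
  clear (2,0): R2 −= (1)R0 → (0, 7/3, 5, 14/3, 1/3)
  clear (3,0): R3 −= (1)R0 → (0, -2/3, 5, -1/3, 7/3)
pivot(1,1)=-3: scale R1 → (0, 1, 1, 5/3, 1/3)
  clear (0,1): R0 −= (-1/3)R1 → (1, 0, -2/3, -1/9, 7/9)
  clear (2,1): R2 −= (7/3)R1 → (0, 0, 8/3, 7/9, -4/9)
  clear (3,1): R3 −= (-2/3)R1 → (0, 0, 17/3, 7/9, 23/9)
pivot(2,2)=8/3: scale R2 → (0, 0, 1, 7/24, -1/6)
  clear (0,2): R0 −= (-2/3)R2 → (1, 0, 0, 1/12, 2/3)
  clear (1,2): R1 −= (1)R2 → (0, 1, 0, 11/8, 1/2)
  clear (3,2): R3 −= (17/3)R2 → (0, 0, 0, -7/8, 7/2)
pivot(3,3)=-7/8: scale R3 → (0, 0, 0, 1, -4)
  clear (0,3): R0 −= (1/12)R3 → (1, 0, 0, 0, 1)
  clear (1,3): R1 −= (11/8)R3 → (0, 1, 0, 0, 6)
  clear (2,3): R2 −= (7/24)R3 → (0, 0, 1, 0, 1)

M[3][4] = -4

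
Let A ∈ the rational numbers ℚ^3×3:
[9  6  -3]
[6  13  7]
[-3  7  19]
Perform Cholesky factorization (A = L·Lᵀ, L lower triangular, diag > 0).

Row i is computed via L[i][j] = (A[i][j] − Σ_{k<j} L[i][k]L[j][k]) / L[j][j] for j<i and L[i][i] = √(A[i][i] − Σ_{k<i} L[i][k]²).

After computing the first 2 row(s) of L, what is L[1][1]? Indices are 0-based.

Step 1: L[0][0] = √(9) = 3.
  L[1][0] = (6) / L[0][0] = 2.
Step 2: L[1][1] = √(9) = 3.

L[1][1] = 3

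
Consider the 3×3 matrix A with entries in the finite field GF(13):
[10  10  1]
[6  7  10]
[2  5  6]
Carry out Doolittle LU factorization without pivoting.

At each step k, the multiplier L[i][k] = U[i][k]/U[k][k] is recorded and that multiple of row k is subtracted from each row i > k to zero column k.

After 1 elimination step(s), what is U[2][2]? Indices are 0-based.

[col 0] pivot 10
  R1 -= 11*R0 → (0, 1, 12)  (L[1][0] := 11)
  R2 -= 8*R0 → (0, 3, 11)  (L[2][0] := 8)

U[2][2] = 11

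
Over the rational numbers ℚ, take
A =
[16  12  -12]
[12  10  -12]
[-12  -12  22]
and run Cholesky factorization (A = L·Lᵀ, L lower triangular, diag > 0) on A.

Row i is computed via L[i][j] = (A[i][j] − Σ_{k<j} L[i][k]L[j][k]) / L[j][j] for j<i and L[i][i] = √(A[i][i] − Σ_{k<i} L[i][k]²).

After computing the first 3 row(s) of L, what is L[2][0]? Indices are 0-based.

Step 1: L[0][0] = √(16) = 4.
  L[1][0] = (12) / L[0][0] = 3.
Step 2: L[1][1] = √(1) = 1.
  L[2][0] = (-12) / L[0][0] = -3.
  L[2][1] = (-3) / L[1][1] = -3.
Step 3: L[2][2] = √(4) = 2.

L[2][0] = -3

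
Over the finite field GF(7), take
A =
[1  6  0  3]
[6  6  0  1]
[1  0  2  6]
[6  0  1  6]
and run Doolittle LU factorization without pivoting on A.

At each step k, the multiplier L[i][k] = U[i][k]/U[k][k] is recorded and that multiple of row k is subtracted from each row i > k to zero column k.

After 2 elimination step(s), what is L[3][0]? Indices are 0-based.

L[3][0] = 6

[col 0] pivot 1
  R1 -= 6*R0 → (0, 5, 0, 4)  (L[1][0] := 6)
  R2 -= 1*R0 → (0, 1, 2, 3)  (L[2][0] := 1)
  R3 -= 6*R0 → (0, 6, 1, 2)  (L[3][0] := 6)
[col 1] pivot 5
  R2 -= 3*R1 → (0, 0, 2, 5)  (L[2][1] := 3)
  R3 -= 4*R1 → (0, 0, 1, 0)  (L[3][1] := 4)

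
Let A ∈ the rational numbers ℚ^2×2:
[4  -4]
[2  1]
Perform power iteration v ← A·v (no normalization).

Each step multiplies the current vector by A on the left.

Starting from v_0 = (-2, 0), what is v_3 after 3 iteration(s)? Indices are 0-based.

v_0 = (-2, 0).
v_1 = A·v_0 = (-8, -4).
v_2 = A·v_1 = (-16, -20).
v_3 = A·v_2 = (16, -52).

v_3 = (16, -52)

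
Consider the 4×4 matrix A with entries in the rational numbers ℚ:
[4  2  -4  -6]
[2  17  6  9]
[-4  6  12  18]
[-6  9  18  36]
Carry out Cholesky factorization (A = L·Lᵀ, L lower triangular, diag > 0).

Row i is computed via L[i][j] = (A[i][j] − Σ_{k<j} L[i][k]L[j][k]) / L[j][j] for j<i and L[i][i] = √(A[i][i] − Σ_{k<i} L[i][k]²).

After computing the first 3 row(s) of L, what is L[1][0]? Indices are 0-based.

L[1][0] = 1

Step 1: L[0][0] = √(4) = 2.
  L[1][0] = (2) / L[0][0] = 1.
Step 2: L[1][1] = √(16) = 4.
  L[2][0] = (-4) / L[0][0] = -2.
  L[2][1] = (8) / L[1][1] = 2.
Step 3: L[2][2] = √(4) = 2.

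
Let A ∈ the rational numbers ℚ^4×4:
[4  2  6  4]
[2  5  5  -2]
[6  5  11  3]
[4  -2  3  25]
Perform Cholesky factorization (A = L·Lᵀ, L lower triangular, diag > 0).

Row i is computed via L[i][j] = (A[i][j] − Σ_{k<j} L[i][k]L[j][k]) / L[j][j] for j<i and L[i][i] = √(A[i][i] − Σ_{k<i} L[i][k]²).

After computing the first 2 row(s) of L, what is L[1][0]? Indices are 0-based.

L[1][0] = 1

Step 1: L[0][0] = √(4) = 2.
  L[1][0] = (2) / L[0][0] = 1.
Step 2: L[1][1] = √(4) = 2.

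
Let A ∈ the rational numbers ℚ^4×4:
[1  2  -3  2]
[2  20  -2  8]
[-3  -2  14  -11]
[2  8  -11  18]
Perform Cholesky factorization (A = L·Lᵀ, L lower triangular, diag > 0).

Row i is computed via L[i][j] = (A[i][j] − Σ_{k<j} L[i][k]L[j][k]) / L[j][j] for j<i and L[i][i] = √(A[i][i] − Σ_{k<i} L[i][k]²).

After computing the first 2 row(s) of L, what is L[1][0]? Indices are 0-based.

Step 1: L[0][0] = √(1) = 1.
  L[1][0] = (2) / L[0][0] = 2.
Step 2: L[1][1] = √(16) = 4.

L[1][0] = 2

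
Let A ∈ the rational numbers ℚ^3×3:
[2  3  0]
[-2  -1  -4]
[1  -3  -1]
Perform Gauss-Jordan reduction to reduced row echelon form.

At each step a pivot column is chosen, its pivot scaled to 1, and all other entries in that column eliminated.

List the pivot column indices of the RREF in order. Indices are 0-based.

step 1: normalize row 0 (÷2) = (1, 3/2, 0)
  row 1: subtract -2×row0 = (0, 2, -4)
  row 2: subtract 1×row0 = (0, -9/2, -1)
step 2: normalize row 1 (÷2) = (0, 1, -2)
  row 0: subtract 3/2×row1 = (1, 0, 3)
  row 2: subtract -9/2×row1 = (0, 0, -10)
step 3: normalize row 2 (÷-10) = (0, 0, 1)
  row 0: subtract 3×row2 = (1, 0, 0)
  row 1: subtract -2×row2 = (0, 1, 0)

pivot columns: 0, 1, 2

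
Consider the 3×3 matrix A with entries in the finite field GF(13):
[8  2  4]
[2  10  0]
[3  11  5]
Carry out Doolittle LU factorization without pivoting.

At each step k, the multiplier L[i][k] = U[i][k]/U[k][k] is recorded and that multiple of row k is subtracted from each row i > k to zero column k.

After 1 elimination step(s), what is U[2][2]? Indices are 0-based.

U[2][2] = 10

Step 1: pivot at (0,0) is 8.
  row1 ← row1 − (10)·row0  ⇒  L[1][0]=10, U row1=(0, 3, 12)
  row2 ← row2 − (2)·row0  ⇒  L[2][0]=2, U row2=(0, 7, 10)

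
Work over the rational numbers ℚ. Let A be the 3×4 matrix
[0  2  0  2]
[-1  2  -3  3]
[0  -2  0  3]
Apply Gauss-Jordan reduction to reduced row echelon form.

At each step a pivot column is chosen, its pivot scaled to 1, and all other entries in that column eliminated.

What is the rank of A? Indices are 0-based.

pivot(0,0): swap R0↔R1
pivot(0,0)=-1: scale R0 → (1, -2, 3, -3)
pivot(1,1)=2: scale R1 → (0, 1, 0, 1)
  clear (0,1): R0 −= (-2)R1 → (1, 0, 3, -1)
  clear (2,1): R2 −= (-2)R1 → (0, 0, 0, 5)
col 2: no nonzero at/below row 2; advance.
pivot(2,3)=5: scale R2 → (0, 0, 0, 1)
  clear (0,3): R0 −= (-1)R2 → (1, 0, 3, 0)
  clear (1,3): R1 −= (1)R2 → (0, 1, 0, 0)

rank = 3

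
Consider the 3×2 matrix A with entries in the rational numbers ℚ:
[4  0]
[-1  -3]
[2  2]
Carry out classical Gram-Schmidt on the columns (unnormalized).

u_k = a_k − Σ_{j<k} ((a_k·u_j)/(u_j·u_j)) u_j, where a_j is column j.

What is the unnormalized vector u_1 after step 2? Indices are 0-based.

u_1 = (-4/3, -8/3, 4/3)

Step 1: u_0 = a_0 = (4, -1, 2).
Step 2: u_1 = a_1 − (1/3)·u_0 = (-4/3, -8/3, 4/3).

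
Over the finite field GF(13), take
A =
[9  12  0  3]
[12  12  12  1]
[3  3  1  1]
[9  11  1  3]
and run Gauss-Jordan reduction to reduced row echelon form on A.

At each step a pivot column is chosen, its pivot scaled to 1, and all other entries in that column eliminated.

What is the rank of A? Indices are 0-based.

rank = 3

pivot(0,0)=9: scale R0 → (1, 10, 0, 9)
  clear (1,0): R1 −= (12)R0 → (0, 9, 12, 10)
  clear (2,0): R2 −= (3)R0 → (0, 12, 1, 0)
  clear (3,0): R3 −= (9)R0 → (0, 12, 1, 0)
pivot(1,1)=9: scale R1 → (0, 1, 10, 4)
  clear (0,1): R0 −= (10)R1 → (1, 0, 4, 8)
  clear (2,1): R2 −= (12)R1 → (0, 0, 11, 4)
  clear (3,1): R3 −= (12)R1 → (0, 0, 11, 4)
pivot(2,2)=11: scale R2 → (0, 0, 1, 11)
  clear (0,2): R0 −= (4)R2 → (1, 0, 0, 3)
  clear (1,2): R1 −= (10)R2 → (0, 1, 0, 11)
  clear (3,2): R3 −= (11)R2 → (0, 0, 0, 0)
col 3: no nonzero at/below row 3; advance.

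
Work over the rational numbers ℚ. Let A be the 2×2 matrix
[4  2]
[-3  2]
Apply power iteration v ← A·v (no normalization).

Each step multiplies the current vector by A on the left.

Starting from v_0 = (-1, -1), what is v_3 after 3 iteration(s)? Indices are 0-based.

v_3 = (-48, 106)

v_0 = (-1, -1).
v_1 = A·v_0 = (-6, 1).
v_2 = A·v_1 = (-22, 20).
v_3 = A·v_2 = (-48, 106).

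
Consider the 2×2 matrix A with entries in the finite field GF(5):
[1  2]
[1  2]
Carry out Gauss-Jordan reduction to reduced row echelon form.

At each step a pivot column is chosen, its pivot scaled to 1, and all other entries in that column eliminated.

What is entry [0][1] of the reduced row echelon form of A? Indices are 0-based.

step 1: normalize row 0 (÷1) = (1, 2)
  row 1: subtract 1×row0 = (0, 0)
skip col 1 (zero from row 1)

M[0][1] = 2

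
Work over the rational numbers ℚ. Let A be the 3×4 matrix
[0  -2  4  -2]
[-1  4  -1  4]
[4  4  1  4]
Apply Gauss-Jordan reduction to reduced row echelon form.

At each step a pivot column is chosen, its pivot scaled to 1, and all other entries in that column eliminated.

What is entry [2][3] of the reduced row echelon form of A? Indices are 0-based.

M[2][3] = 0

step 1: exchange rows 0,1
step 1: normalize row 0 (÷-1) = (1, -4, 1, -4)
  row 2: subtract 4×row0 = (0, 20, -3, 20)
step 2: normalize row 1 (÷-2) = (0, 1, -2, 1)
  row 0: subtract -4×row1 = (1, 0, -7, 0)
  row 2: subtract 20×row1 = (0, 0, 37, 0)
step 3: normalize row 2 (÷37) = (0, 0, 1, 0)
  row 0: subtract -7×row2 = (1, 0, 0, 0)
  row 1: subtract -2×row2 = (0, 1, 0, 1)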